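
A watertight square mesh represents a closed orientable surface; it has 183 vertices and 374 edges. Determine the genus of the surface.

3

Every face is a square and each edge borders two faces, so 4F = 2·374, giving F = 187.
χ = V − E + F = 183 − 374 + 187 = -4.
For a closed orientable surface χ = 2 − 2g, so g = (2 − (-4))/2 = 3.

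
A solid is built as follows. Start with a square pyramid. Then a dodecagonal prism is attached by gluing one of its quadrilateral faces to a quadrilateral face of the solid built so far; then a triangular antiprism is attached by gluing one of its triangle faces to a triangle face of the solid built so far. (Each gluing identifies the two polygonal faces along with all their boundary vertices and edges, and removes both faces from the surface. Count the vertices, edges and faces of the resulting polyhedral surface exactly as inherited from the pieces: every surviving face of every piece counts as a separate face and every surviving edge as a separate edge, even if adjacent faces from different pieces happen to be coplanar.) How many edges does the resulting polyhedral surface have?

A square pyramid: V=5, E=8, F=5.
Attach a dodecagonal prism (V=24, E=36, F=14) along a 4-gon: merge 4 vertices and 4 edges, delete both glued faces → V=25, E=40, F=17.
Attach a triangular antiprism (V=6, E=12, F=8) along a 3-gon: merge 3 vertices and 3 edges, delete both glued faces → V=28, E=49, F=23.
Check: V − E + F = 28 − 49 + 23 = 2.

49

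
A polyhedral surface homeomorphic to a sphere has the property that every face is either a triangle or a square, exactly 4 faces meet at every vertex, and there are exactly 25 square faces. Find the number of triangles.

Let x be the number of triangles; then F = 25 + x.
Edge–face incidences: 2E = 4·25 + 3·x = 100 + 3x.
Every vertex has degree 4, so 4V = 2E.
Euler: V − E + F = 2 ⇒ (2E)/4 − E + (25 + x) = 2.
Multiply by 8: 2·(2E) − 4·(2E) + 8·(25 + x) = 16, i.e. 200 + 8x − 2·(100 + 3x) = 16.
Collecting terms: 2x = 16, so x = 8.
Then 2E = 100 + 3·8 = 124, so E = 62, V = 2E/4 = 31, F = 25 + 8 = 33.

8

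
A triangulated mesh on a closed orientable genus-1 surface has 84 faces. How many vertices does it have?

χ = 2 − 2·1 = 0, and every face is a triangle so 3F = 2E.
E = 3·84/2 = 126. Then V = 0 + E − F = 0 + 126 − 84 = 42.

42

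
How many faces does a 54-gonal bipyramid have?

108

A bipyramid over an n-gon has 2n triangular faces and n + 2 vertices: V = 54 + 2 = 56, E = 3·54 = 162, F = 2·54 = 108.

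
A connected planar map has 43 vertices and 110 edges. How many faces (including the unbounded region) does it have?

Euler's formula for a connected plane graph: V − E + F = 2, so F = 2 − 43 + 110 = 69.

69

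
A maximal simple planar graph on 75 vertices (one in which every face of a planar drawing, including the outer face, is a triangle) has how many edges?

219

In a plane triangulation 3F = 2E and V − E + F = 2, so E = 3V − 6 = 3·75 − 6 = 219.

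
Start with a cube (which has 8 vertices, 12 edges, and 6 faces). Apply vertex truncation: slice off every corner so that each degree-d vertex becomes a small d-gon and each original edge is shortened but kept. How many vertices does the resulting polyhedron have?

Truncation replaces each original edge-end by a new vertex, so V′ = 2E = 24.
Each original edge survives, and each old vertex of degree d contributes d new edges; summing degrees gives Σd = 2E, so E′ = E + 2E = 3E = 36.
Each original face survives and each original vertex becomes one new face: F′ = F + V = 14.

24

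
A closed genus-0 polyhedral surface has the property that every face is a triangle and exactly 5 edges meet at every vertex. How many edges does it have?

30

Each face has 3 edges and each edge borders two faces, so 2E = 3F.
Each vertex has degree 5, so 5V = 2E and hence V = 3F/5.
Euler: V − E + F = 2 ⇒ (3F/5) − (3F/2) + F = 2.
Multiply by 10: (6 − 15 + 10)F = 20, i.e. 1F = 20.
So F = 20, E = 3·20/2 = 30, V = 3·20/5 = 12.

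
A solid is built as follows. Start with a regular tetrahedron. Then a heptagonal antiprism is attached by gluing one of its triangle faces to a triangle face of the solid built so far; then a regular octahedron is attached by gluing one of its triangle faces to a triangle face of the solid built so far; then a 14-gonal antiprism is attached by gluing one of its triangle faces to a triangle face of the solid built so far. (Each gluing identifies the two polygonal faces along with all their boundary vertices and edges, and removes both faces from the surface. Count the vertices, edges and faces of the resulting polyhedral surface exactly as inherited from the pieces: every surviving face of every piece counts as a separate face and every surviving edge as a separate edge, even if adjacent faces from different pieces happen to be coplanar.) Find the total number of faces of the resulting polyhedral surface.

A regular tetrahedron: V=4, E=6, F=4.
Attach a heptagonal antiprism (V=14, E=28, F=16) along a 3-gon: merge 3 vertices and 3 edges, delete both glued faces → V=15, E=31, F=18.
Attach a regular octahedron (V=6, E=12, F=8) along a 3-gon: merge 3 vertices and 3 edges, delete both glued faces → V=18, E=40, F=24.
Attach a 14-gonal antiprism (V=28, E=56, F=30) along a 3-gon: merge 3 vertices and 3 edges, delete both glued faces → V=43, E=93, F=52.
Check: V − E + F = 43 − 93 + 52 = 2.

52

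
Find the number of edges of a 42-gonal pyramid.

A pyramid on an n-gon base has one n-gon and n triangles: V = 42 + 1 = 43, E = 2·42 = 84, F = 42 + 1 = 43.
Check: V − E + F = 43 − 84 + 43 = 2.

84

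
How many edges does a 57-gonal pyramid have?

A pyramid on an n-gon base has one n-gon and n triangles: V = 57 + 1 = 58, E = 2·57 = 114, F = 57 + 1 = 58.

114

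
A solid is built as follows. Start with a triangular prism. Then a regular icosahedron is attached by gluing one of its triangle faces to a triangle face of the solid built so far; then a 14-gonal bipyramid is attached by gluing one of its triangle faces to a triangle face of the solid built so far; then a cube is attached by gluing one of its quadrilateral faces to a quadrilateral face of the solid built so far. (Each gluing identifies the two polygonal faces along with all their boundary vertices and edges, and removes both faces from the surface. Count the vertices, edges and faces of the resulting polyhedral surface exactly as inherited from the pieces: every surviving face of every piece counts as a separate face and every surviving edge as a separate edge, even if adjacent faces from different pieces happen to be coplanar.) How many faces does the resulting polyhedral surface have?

A triangular prism: V=6, E=9, F=5.
Attach a regular icosahedron (V=12, E=30, F=20) along a 3-gon: merge 3 vertices and 3 edges, delete both glued faces → V=15, E=36, F=23.
Attach a 14-gonal bipyramid (V=16, E=42, F=28) along a 3-gon: merge 3 vertices and 3 edges, delete both glued faces → V=28, E=75, F=49.
Attach a cube (V=8, E=12, F=6) along a 4-gon: merge 4 vertices and 4 edges, delete both glued faces → V=32, E=83, F=53.
Check: V − E + F = 32 − 83 + 53 = 2.

53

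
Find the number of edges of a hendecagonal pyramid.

A pyramid on an n-gon base has one n-gon and n triangles: V = 11 + 1 = 12, E = 2·11 = 22, F = 11 + 1 = 12.

22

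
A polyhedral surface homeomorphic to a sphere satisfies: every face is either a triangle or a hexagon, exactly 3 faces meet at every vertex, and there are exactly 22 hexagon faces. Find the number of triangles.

4

Let x be the number of triangles; then F = 22 + x.
Edge–face incidences: 2E = 6·22 + 3·x = 132 + 3x.
Every vertex has degree 3, so 3V = 2E.
Euler: V − E + F = 2 ⇒ (2E)/3 − E + (22 + x) = 2.
Multiply by 6: 2·(2E) − 3·(2E) + 6·(22 + x) = 12, i.e. 132 + 6x − (132 + 3x) = 12.
Collecting terms: 3x = 12, so x = 4.
Then 2E = 132 + 3·4 = 144, so E = 72, V = 2E/3 = 48, F = 22 + 4 = 26.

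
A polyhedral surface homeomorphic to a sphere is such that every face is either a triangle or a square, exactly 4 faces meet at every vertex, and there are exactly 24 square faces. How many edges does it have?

60

Let x be the number of triangles; then F = 24 + x.
Edge–face incidences: 2E = 4·24 + 3·x = 96 + 3x.
Every vertex has degree 4, so 4V = 2E.
Euler: V − E + F = 2 ⇒ (2E)/4 − E + (24 + x) = 2.
Multiply by 8: 2·(2E) − 4·(2E) + 8·(24 + x) = 16, i.e. 192 + 8x − 2·(96 + 3x) = 16.
Collecting terms: 2x = 16, so x = 8.
Then 2E = 96 + 3·8 = 120, so E = 60, V = 2E/4 = 30, F = 24 + 8 = 32.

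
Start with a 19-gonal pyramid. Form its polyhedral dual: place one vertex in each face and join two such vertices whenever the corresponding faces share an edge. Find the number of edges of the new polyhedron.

The base solid has V = 20, E = 38, F = 20.
The dual swaps V and F and preserves E: V′ = F = 20, E′ = E = 38, F′ = V = 20.

38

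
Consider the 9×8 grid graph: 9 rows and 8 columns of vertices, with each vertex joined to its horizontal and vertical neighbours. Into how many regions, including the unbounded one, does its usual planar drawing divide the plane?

57

The grid has V = 9·8 = 72 vertices and E = 9·7 + 8·8 = 127 edges.
F = 2 − V + E = 2 − 72 + 127 = 57.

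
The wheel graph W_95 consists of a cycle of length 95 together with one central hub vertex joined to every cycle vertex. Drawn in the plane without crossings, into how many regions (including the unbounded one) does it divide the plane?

96

W_95 has V = 95 + 1 = 96 vertices and E = 2·95 = 190 edges.
By Euler's formula F = 2 − V + E = 2 − 96 + 190 = 96.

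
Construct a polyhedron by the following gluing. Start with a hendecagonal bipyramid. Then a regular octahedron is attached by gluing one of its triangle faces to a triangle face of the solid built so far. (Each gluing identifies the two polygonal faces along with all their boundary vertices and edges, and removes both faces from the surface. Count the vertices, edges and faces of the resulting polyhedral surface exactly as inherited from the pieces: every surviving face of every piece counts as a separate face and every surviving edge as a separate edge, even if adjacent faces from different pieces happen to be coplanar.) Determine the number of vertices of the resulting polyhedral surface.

A hendecagonal bipyramid: V=13, E=33, F=22.
Attach a regular octahedron (V=6, E=12, F=8) along a 3-gon: merge 3 vertices and 3 edges, delete both glued faces → V=16, E=42, F=28.
Check: V − E + F = 16 − 42 + 28 = 2.

16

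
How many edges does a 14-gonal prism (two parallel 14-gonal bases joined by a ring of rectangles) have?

42

A prism on an n-gon has two n-gon bases and n rectangular sides: V = 2·14 = 28, E = 3·14 = 42, F = 14 + 2 = 16.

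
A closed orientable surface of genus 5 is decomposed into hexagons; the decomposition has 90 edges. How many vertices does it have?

χ = 2 − 2·5 = -8, and every face is a hexagon so 6F = 2E.
F = 2E/6 = 30. Then V = -8 + E − F = -8 + 90 − 30 = 52.

52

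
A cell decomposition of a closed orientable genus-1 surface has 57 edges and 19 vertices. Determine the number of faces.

38

For a closed orientable surface of genus 1, χ = 2 − 2·1 = 0.
F = 0 − V + E = 0 − 19 + 57 = 38.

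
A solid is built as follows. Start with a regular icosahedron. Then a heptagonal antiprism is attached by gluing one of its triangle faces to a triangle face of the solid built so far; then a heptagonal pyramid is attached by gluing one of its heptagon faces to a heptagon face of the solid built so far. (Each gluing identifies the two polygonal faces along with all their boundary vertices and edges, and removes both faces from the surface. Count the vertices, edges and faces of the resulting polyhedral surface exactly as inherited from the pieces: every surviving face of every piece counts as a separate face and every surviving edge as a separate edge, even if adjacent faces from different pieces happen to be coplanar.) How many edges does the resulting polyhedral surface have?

62

A regular icosahedron: V=12, E=30, F=20.
Attach a heptagonal antiprism (V=14, E=28, F=16) along a 3-gon: merge 3 vertices and 3 edges, delete both glued faces → V=23, E=55, F=34.
Attach a heptagonal pyramid (V=8, E=14, F=8) along a 7-gon: merge 7 vertices and 7 edges, delete both glued faces → V=24, E=62, F=40.
Check: V − E + F = 24 − 62 + 40 = 2.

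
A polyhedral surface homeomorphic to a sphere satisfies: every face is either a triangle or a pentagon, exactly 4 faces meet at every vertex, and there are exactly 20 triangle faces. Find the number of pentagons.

Let x be the number of pentagons; then F = 20 + x.
Edge–face incidences: 2E = 3·20 + 5·x = 60 + 5x.
Every vertex has degree 4, so 4V = 2E.
Euler: V − E + F = 2 ⇒ (2E)/4 − E + (20 + x) = 2.
Multiply by 8: 2·(2E) − 4·(2E) + 8·(20 + x) = 16, i.e. 160 + 8x − 2·(60 + 5x) = 16.
Collecting terms: −2x + 40 = 16, so −2x = −24, so x = 12.
Then 2E = 60 + 5·12 = 120, so E = 60, V = 2E/4 = 30, F = 20 + 12 = 32.

12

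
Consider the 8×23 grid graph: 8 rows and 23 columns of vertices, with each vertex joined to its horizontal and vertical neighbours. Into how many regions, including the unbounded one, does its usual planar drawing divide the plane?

The grid has V = 8·23 = 184 vertices and E = 8·22 + 23·7 = 337 edges.
F = 2 − V + E = 2 − 184 + 337 = 155.

155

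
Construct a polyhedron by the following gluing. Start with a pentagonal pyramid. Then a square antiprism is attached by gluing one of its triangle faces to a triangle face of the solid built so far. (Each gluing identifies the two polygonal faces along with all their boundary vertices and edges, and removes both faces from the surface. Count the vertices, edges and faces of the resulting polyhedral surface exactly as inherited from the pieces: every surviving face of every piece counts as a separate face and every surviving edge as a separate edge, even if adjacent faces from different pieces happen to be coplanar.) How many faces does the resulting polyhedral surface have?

A pentagonal pyramid: V=6, E=10, F=6.
Attach a square antiprism (V=8, E=16, F=10) along a 3-gon: merge 3 vertices and 3 edges, delete both glued faces → V=11, E=23, F=14.
Check: V − E + F = 11 − 23 + 14 = 2.

14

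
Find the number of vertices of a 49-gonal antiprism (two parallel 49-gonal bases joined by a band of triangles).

An antiprism on an n-gon has two n-gon caps and 2n triangles: V = 2·49 = 98, E = 4·49 = 196, F = 2·49 + 2 = 100.
Check: V − E + F = 98 − 196 + 100 = 2.

98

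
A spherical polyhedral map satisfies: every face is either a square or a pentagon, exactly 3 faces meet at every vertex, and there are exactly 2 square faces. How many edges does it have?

24

Let x be the number of pentagons; then F = 2 + x.
Edge–face incidences: 2E = 4·2 + 5·x = 8 + 5x.
Every vertex has degree 3, so 3V = 2E.
Euler: V − E + F = 2 ⇒ (2E)/3 − E + (2 + x) = 2.
Multiply by 6: 2·(2E) − 3·(2E) + 6·(2 + x) = 12, i.e. 12 + 6x − (8 + 5x) = 12.
Collecting terms: x + 4 = 12, so x = 8.
Then 2E = 8 + 5·8 = 48, so E = 24, V = 2E/3 = 16, F = 2 + 8 = 10.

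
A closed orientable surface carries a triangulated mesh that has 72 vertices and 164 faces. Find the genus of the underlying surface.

6

Every face is a triangle, so 2E = 3·164 = 492, giving E = 246.
χ = V − E + F = 72 − 246 + 164 = -10.
For a closed orientable surface χ = 2 − 2g, so g = (2 − (-10))/2 = 6.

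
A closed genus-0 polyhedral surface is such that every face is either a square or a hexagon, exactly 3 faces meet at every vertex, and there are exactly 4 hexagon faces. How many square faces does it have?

6

Let x be the number of squares; then F = 4 + x.
Edge–face incidences: 2E = 6·4 + 4·x = 24 + 4x.
Every vertex has degree 3, so 3V = 2E.
Euler: V − E + F = 2 ⇒ (2E)/3 − E + (4 + x) = 2.
Multiply by 6: 2·(2E) − 3·(2E) + 6·(4 + x) = 12, i.e. 24 + 6x − (24 + 4x) = 12.
Collecting terms: 2x = 12, so x = 6.
Then 2E = 24 + 4·6 = 48, so E = 24, V = 2E/3 = 16, F = 4 + 6 = 10.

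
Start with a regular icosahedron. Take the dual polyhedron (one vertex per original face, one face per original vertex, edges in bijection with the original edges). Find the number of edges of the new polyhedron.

The base solid has V = 12, E = 30, F = 20.
The dual swaps V and F and preserves E: V′ = F = 20, E′ = E = 30, F′ = V = 12.

30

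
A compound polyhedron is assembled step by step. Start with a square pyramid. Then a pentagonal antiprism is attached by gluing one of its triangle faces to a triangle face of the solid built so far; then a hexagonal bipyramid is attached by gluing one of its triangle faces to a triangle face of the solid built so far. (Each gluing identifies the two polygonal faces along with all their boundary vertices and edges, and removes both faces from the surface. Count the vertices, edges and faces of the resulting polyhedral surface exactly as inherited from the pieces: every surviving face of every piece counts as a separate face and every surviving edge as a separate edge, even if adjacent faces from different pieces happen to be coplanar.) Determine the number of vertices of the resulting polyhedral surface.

17

A square pyramid: V=5, E=8, F=5.
Attach a pentagonal antiprism (V=10, E=20, F=12) along a 3-gon: merge 3 vertices and 3 edges, delete both glued faces → V=12, E=25, F=15.
Attach a hexagonal bipyramid (V=8, E=18, F=12) along a 3-gon: merge 3 vertices and 3 edges, delete both glued faces → V=17, E=40, F=25.
Check: V − E + F = 17 − 40 + 25 = 2.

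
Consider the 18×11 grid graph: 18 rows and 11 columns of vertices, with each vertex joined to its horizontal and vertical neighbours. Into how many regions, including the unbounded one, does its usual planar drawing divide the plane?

171

The grid has V = 18·11 = 198 vertices and E = 18·10 + 11·17 = 367 edges.
F = 2 − V + E = 2 − 198 + 367 = 171.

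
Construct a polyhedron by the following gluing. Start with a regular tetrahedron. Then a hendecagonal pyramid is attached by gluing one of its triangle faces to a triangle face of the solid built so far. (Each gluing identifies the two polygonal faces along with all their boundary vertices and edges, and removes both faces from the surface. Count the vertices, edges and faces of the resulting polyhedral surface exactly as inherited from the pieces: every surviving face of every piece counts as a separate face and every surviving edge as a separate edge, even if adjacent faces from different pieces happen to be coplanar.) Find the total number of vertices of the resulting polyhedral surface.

A regular tetrahedron: V=4, E=6, F=4.
Attach a hendecagonal pyramid (V=12, E=22, F=12) along a 3-gon: merge 3 vertices and 3 edges, delete both glued faces → V=13, E=25, F=14.
Check: V − E + F = 13 − 25 + 14 = 2.

13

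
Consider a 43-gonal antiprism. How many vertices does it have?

86

An antiprism on an n-gon has two n-gon caps and 2n triangles: V = 2·43 = 86, E = 4·43 = 172, F = 2·43 + 2 = 88.
Check: V − E + F = 86 − 172 + 88 = 2.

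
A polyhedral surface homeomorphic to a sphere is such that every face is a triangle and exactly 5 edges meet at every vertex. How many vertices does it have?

12

Each face has 3 edges and each edge borders two faces, so 2E = 3F.
Each vertex has degree 5, so 5V = 2E and hence V = 3F/5.
Euler: V − E + F = 2 ⇒ (3F/5) − (3F/2) + F = 2.
Multiply by 10: (6 − 15 + 10)F = 20, i.e. 1F = 20.
So F = 20, E = 3·20/2 = 30, V = 3·20/5 = 12.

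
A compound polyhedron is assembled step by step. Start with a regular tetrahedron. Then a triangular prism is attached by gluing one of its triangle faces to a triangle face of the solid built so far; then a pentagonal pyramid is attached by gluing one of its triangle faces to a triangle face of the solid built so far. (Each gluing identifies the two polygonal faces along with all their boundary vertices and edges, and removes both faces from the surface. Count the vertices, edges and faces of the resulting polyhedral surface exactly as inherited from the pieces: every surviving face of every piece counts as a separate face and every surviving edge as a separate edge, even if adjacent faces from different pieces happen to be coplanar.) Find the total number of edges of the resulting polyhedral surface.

A regular tetrahedron: V=4, E=6, F=4.
Attach a triangular prism (V=6, E=9, F=5) along a 3-gon: merge 3 vertices and 3 edges, delete both glued faces → V=7, E=12, F=7.
Attach a pentagonal pyramid (V=6, E=10, F=6) along a 3-gon: merge 3 vertices and 3 edges, delete both glued faces → V=10, E=19, F=11.
Check: V − E + F = 10 − 19 + 11 = 2.

19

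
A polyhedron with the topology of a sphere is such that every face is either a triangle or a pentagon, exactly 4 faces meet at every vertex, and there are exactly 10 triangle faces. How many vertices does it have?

10

Let x be the number of pentagons; then F = 10 + x.
Edge–face incidences: 2E = 3·10 + 5·x = 30 + 5x.
Every vertex has degree 4, so 4V = 2E.
Euler: V − E + F = 2 ⇒ (2E)/4 − E + (10 + x) = 2.
Multiply by 8: 2·(2E) − 4·(2E) + 8·(10 + x) = 16, i.e. 80 + 8x − 2·(30 + 5x) = 16.
Collecting terms: −2x + 20 = 16, so −2x = −4, so x = 2.
Then 2E = 30 + 5·2 = 40, so E = 20, V = 2E/4 = 10, F = 10 + 2 = 12.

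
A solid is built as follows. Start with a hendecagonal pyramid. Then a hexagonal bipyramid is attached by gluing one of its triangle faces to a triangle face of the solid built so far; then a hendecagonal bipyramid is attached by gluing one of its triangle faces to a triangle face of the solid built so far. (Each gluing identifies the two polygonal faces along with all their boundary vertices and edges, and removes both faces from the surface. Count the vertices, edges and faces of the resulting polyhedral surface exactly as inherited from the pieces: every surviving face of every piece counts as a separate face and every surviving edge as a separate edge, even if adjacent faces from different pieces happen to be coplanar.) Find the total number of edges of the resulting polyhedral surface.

A hendecagonal pyramid: V=12, E=22, F=12.
Attach a hexagonal bipyramid (V=8, E=18, F=12) along a 3-gon: merge 3 vertices and 3 edges, delete both glued faces → V=17, E=37, F=22.
Attach a hendecagonal bipyramid (V=13, E=33, F=22) along a 3-gon: merge 3 vertices and 3 edges, delete both glued faces → V=27, E=67, F=42.
Check: V − E + F = 27 − 67 + 42 = 2.

67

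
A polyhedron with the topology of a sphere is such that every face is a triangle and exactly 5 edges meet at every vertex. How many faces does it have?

20

Each face has 3 edges and each edge borders two faces, so 2E = 3F.
Each vertex has degree 5, so 5V = 2E and hence V = 3F/5.
Euler: V − E + F = 2 ⇒ (3F/5) − (3F/2) + F = 2.
Multiply by 10: (6 − 15 + 10)F = 20, i.e. 1F = 20.
So F = 20, E = 3·20/2 = 30, V = 3·20/5 = 12.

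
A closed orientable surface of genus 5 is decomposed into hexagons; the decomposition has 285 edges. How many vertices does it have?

182

χ = 2 − 2·5 = -8, and every face is a hexagon so 6F = 2E.
F = 2E/6 = 95. Then V = -8 + E − F = -8 + 285 − 95 = 182.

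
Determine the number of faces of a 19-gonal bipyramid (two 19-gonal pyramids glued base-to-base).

A bipyramid over an n-gon has 2n triangular faces and n + 2 vertices: V = 19 + 2 = 21, E = 3·19 = 57, F = 2·19 = 38.
Check: V − E + F = 21 − 57 + 38 = 2.

38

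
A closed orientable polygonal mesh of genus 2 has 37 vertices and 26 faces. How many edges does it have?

65

For a closed orientable surface of genus 2, χ = 2 − 2·2 = -2.
E = V + F − (-2) = 37 + 26 − (-2) = 65.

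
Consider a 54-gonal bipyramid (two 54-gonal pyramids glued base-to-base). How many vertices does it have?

56

A bipyramid over an n-gon has 2n triangular faces and n + 2 vertices: V = 54 + 2 = 56, E = 3·54 = 162, F = 2·54 = 108.
Check: V − E + F = 56 − 162 + 108 = 2.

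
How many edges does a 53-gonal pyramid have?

106

A pyramid on an n-gon base has one n-gon and n triangles: V = 53 + 1 = 54, E = 2·53 = 106, F = 53 + 1 = 54.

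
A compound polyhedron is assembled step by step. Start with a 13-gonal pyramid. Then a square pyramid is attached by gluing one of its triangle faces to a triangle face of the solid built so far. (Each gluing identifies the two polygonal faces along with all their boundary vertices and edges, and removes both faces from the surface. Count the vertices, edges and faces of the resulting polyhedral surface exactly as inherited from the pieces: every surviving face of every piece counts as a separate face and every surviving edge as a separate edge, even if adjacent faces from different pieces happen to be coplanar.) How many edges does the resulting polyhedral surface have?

A 13-gonal pyramid: V=14, E=26, F=14.
Attach a square pyramid (V=5, E=8, F=5) along a 3-gon: merge 3 vertices and 3 edges, delete both glued faces → V=16, E=31, F=17.
Check: V − E + F = 16 − 31 + 17 = 2.

31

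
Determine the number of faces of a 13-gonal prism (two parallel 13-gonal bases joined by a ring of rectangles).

A prism on an n-gon has two n-gon bases and n rectangular sides: V = 2·13 = 26, E = 3·13 = 39, F = 13 + 2 = 15.
Check: V − E + F = 26 − 39 + 15 = 2.

15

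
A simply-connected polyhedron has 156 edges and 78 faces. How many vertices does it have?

Here V − E + F = 2.
V = 2 + E − F = 2 + 156 − 78 = 80.

80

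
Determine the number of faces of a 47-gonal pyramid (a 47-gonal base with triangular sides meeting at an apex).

48

A pyramid on an n-gon base has one n-gon and n triangles: V = 47 + 1 = 48, E = 2·47 = 94, F = 47 + 1 = 48.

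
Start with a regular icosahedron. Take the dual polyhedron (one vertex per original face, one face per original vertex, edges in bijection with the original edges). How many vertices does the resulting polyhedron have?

20

The base solid has V = 12, E = 30, F = 20.
The dual swaps V and F and preserves E: V′ = F = 20, E′ = E = 30, F′ = V = 12.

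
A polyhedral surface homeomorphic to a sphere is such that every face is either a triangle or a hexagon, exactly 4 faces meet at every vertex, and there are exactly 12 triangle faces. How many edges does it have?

24

Let x be the number of hexagons; then F = 12 + x.
Edge–face incidences: 2E = 3·12 + 6·x = 36 + 6x.
Every vertex has degree 4, so 4V = 2E.
Euler: V − E + F = 2 ⇒ (2E)/4 − E + (12 + x) = 2.
Multiply by 8: 2·(2E) − 4·(2E) + 8·(12 + x) = 16, i.e. 96 + 8x − 2·(36 + 6x) = 16.
Collecting terms: −4x + 24 = 16, so −4x = −8, so x = 2.
Then 2E = 36 + 6·2 = 48, so E = 24, V = 2E/4 = 12, F = 12 + 2 = 14.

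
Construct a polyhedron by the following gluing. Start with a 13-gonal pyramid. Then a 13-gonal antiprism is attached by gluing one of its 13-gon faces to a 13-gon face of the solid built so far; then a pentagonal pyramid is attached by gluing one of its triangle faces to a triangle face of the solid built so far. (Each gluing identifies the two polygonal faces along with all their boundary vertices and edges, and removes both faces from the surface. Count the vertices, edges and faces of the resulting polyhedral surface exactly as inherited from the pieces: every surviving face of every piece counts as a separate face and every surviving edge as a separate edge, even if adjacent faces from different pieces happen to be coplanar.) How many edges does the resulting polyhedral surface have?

A 13-gonal pyramid: V=14, E=26, F=14.
Attach a 13-gonal antiprism (V=26, E=52, F=28) along a 13-gon: merge 13 vertices and 13 edges, delete both glued faces → V=27, E=65, F=40.
Attach a pentagonal pyramid (V=6, E=10, F=6) along a 3-gon: merge 3 vertices and 3 edges, delete both glued faces → V=30, E=72, F=44.
Check: V − E + F = 30 − 72 + 44 = 2.

72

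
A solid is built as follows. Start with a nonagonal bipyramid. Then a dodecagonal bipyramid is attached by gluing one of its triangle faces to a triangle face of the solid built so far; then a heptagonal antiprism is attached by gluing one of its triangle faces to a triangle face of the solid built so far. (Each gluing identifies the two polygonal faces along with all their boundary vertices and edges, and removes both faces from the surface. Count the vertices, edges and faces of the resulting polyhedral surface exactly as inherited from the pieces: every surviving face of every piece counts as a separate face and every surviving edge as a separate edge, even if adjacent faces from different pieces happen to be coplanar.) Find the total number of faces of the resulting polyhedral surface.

54

A nonagonal bipyramid: V=11, E=27, F=18.
Attach a dodecagonal bipyramid (V=14, E=36, F=24) along a 3-gon: merge 3 vertices and 3 edges, delete both glued faces → V=22, E=60, F=40.
Attach a heptagonal antiprism (V=14, E=28, F=16) along a 3-gon: merge 3 vertices and 3 edges, delete both glued faces → V=33, E=85, F=54.
Check: V − E + F = 33 − 85 + 54 = 2.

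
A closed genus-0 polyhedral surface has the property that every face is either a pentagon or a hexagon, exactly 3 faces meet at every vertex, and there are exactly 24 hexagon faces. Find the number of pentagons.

Let x be the number of pentagons; then F = 24 + x.
Edge–face incidences: 2E = 6·24 + 5·x = 144 + 5x.
Every vertex has degree 3, so 3V = 2E.
Euler: V − E + F = 2 ⇒ (2E)/3 − E + (24 + x) = 2.
Multiply by 6: 2·(2E) − 3·(2E) + 6·(24 + x) = 12, i.e. 144 + 6x − (144 + 5x) = 12.
Collecting terms: x = 12.
Then 2E = 144 + 5·12 = 204, so E = 102, V = 2E/3 = 68, F = 24 + 12 = 36.

12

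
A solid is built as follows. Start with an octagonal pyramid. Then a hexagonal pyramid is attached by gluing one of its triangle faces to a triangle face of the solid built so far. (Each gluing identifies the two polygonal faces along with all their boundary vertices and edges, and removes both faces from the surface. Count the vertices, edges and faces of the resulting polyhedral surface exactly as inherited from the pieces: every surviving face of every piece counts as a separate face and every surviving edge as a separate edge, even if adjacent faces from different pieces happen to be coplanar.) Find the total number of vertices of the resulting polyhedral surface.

An octagonal pyramid: V=9, E=16, F=9.
Attach a hexagonal pyramid (V=7, E=12, F=7) along a 3-gon: merge 3 vertices and 3 edges, delete both glued faces → V=13, E=25, F=14.
Check: V − E + F = 13 − 25 + 14 = 2.

13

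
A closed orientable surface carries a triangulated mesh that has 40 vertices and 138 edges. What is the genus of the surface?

4

Every face is a triangle and each edge borders two faces, so 3F = 2·138, giving F = 92.
χ = V − E + F = 40 − 138 + 92 = -6.
For a closed orientable surface χ = 2 − 2g, so g = (2 − (-6))/2 = 4.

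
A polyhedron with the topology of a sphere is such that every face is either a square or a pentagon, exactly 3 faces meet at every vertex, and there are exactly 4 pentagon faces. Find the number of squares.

Let x be the number of squares; then F = 4 + x.
Edge–face incidences: 2E = 5·4 + 4·x = 20 + 4x.
Every vertex has degree 3, so 3V = 2E.
Euler: V − E + F = 2 ⇒ (2E)/3 − E + (4 + x) = 2.
Multiply by 6: 2·(2E) − 3·(2E) + 6·(4 + x) = 12, i.e. 24 + 6x − (20 + 4x) = 12.
Collecting terms: 2x + 4 = 12, so 2x = 8, so x = 4.
Then 2E = 20 + 4·4 = 36, so E = 18, V = 2E/3 = 12, F = 4 + 4 = 8.

4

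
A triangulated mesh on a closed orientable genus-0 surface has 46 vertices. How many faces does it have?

χ = 2 − 2·0 = 2, and every face is a triangle so 3F = 2E.
V − E + F = 2 with E = 3F/2 gives 46 − (3/2 − 1)·F = 2, so F = 88 and E = 132.

88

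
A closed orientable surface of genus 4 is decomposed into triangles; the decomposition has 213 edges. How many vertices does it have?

χ = 2 − 2·4 = -6, and every face is a triangle so 3F = 2E.
F = 2E/3 = 142. Then V = -6 + E − F = -6 + 213 − 142 = 65.

65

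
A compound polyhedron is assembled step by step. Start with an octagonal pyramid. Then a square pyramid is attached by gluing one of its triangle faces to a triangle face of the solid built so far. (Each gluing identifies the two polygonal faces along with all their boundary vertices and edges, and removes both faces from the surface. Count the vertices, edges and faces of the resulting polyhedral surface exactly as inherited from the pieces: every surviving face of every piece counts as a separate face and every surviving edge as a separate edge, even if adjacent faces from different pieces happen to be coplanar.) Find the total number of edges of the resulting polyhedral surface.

21

An octagonal pyramid: V=9, E=16, F=9.
Attach a square pyramid (V=5, E=8, F=5) along a 3-gon: merge 3 vertices and 3 edges, delete both glued faces → V=11, E=21, F=12.
Check: V − E + F = 11 − 21 + 12 = 2.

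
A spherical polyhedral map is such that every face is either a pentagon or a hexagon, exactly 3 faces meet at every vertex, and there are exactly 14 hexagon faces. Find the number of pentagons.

12

Let x be the number of pentagons; then F = 14 + x.
Edge–face incidences: 2E = 6·14 + 5·x = 84 + 5x.
Every vertex has degree 3, so 3V = 2E.
Euler: V − E + F = 2 ⇒ (2E)/3 − E + (14 + x) = 2.
Multiply by 6: 2·(2E) − 3·(2E) + 6·(14 + x) = 12, i.e. 84 + 6x − (84 + 5x) = 12.
Collecting terms: x = 12.
Then 2E = 84 + 5·12 = 144, so E = 72, V = 2E/3 = 48, F = 14 + 12 = 26.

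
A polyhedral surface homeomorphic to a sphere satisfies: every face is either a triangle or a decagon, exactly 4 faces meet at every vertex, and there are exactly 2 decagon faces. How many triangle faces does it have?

20

Let x be the number of triangles; then F = 2 + x.
Edge–face incidences: 2E = 10·2 + 3·x = 20 + 3x.
Every vertex has degree 4, so 4V = 2E.
Euler: V − E + F = 2 ⇒ (2E)/4 − E + (2 + x) = 2.
Multiply by 8: 2·(2E) − 4·(2E) + 8·(2 + x) = 16, i.e. 16 + 8x − 2·(20 + 3x) = 16.
Collecting terms: 2x − 24 = 16, so 2x = 40, so x = 20.
Then 2E = 20 + 3·20 = 80, so E = 40, V = 2E/4 = 20, F = 2 + 20 = 22.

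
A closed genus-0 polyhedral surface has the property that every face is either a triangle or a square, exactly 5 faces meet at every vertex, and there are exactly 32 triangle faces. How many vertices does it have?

Let x be the number of squares; then F = 32 + x.
Edge–face incidences: 2E = 3·32 + 4·x = 96 + 4x.
Every vertex has degree 5, so 5V = 2E.
Euler: V − E + F = 2 ⇒ (2E)/5 − E + (32 + x) = 2.
Multiply by 10: 2·(2E) − 5·(2E) + 10·(32 + x) = 20, i.e. 320 + 10x − 3·(96 + 4x) = 20.
Collecting terms: −2x + 32 = 20, so −2x = −12, so x = 6.
Then 2E = 96 + 4·6 = 120, so E = 60, V = 2E/5 = 24, F = 32 + 6 = 38.

24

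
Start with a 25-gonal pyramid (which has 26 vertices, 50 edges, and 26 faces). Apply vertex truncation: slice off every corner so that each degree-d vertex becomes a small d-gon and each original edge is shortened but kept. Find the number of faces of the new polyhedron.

Truncation replaces each original edge-end by a new vertex, so V′ = 2E = 100.
Each original edge survives, and each old vertex of degree d contributes d new edges; summing degrees gives Σd = 2E, so E′ = E + 2E = 3E = 150.
Each original face survives and each original vertex becomes one new face: F′ = F + V = 52.

52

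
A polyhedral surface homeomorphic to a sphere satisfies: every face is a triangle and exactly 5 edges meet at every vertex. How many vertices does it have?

Each face has 3 edges and each edge borders two faces, so 2E = 3F.
Each vertex has degree 5, so 5V = 2E and hence V = 3F/5.
Euler: V − E + F = 2 ⇒ (3F/5) − (3F/2) + F = 2.
Multiply by 10: (6 − 15 + 10)F = 20, i.e. 1F = 20.
So F = 20, E = 3·20/2 = 30, V = 3·20/5 = 12.

12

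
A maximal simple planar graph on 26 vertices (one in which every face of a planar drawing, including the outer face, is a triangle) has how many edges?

In a plane triangulation 3F = 2E and V − E + F = 2, so E = 3V − 6 = 3·26 − 6 = 72.

72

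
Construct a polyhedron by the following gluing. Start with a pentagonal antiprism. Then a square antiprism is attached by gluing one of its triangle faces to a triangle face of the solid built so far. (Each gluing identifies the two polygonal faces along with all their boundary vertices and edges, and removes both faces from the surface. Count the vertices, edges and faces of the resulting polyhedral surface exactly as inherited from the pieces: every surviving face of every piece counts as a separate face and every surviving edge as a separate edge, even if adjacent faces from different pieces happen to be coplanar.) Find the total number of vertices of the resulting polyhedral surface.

A pentagonal antiprism: V=10, E=20, F=12.
Attach a square antiprism (V=8, E=16, F=10) along a 3-gon: merge 3 vertices and 3 edges, delete both glued faces → V=15, E=33, F=20.
Check: V − E + F = 15 − 33 + 20 = 2.

15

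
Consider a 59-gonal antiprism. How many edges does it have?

236

An antiprism on an n-gon has two n-gon caps and 2n triangles: V = 2·59 = 118, E = 4·59 = 236, F = 2·59 + 2 = 120.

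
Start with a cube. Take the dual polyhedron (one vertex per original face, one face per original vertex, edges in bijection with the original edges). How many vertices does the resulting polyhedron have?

6

The base solid has V = 8, E = 12, F = 6.
The dual swaps V and F and preserves E: V′ = F = 6, E′ = E = 12, F′ = V = 8.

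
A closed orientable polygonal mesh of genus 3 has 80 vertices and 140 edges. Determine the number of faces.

56

For a closed orientable surface of genus 3, χ = 2 − 2·3 = -4.
F = -4 − V + E = -4 − 80 + 140 = 56.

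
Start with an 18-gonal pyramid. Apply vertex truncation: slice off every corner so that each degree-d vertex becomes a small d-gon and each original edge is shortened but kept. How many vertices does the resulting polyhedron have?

The base solid has V = 19, E = 36, F = 19.
Truncation replaces each original edge-end by a new vertex, so V′ = 2E = 72.
Each original edge survives, and each old vertex of degree d contributes d new edges; summing degrees gives Σd = 2E, so E′ = E + 2E = 3E = 108.
Each original face survives and each original vertex becomes one new face: F′ = F + V = 38.

72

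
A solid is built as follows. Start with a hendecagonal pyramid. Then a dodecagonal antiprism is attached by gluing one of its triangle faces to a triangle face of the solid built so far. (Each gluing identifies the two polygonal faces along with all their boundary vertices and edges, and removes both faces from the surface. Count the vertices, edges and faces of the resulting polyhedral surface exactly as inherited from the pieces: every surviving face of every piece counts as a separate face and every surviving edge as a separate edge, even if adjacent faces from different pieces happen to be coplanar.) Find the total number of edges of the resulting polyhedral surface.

67

A hendecagonal pyramid: V=12, E=22, F=12.
Attach a dodecagonal antiprism (V=24, E=48, F=26) along a 3-gon: merge 3 vertices and 3 edges, delete both glued faces → V=33, E=67, F=36.
Check: V − E + F = 33 − 67 + 36 = 2.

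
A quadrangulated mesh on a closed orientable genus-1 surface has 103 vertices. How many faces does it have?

χ = 2 − 2·1 = 0, and every face is a square so 4F = 2E.
V − E + F = 0 with E = 4F/2 gives 103 − (4/2 − 1)·F = 0, so F = 103 and E = 206.

103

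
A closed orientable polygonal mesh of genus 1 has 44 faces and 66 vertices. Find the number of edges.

110

For a closed orientable surface of genus 1, χ = 2 − 2·1 = 0.
E = V + F − (0) = 66 + 44 − (0) = 110.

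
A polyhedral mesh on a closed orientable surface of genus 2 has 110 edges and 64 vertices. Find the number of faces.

44

For a closed orientable surface of genus 2, χ = 2 − 2·2 = -2.
F = -2 − V + E = -2 − 64 + 110 = 44.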